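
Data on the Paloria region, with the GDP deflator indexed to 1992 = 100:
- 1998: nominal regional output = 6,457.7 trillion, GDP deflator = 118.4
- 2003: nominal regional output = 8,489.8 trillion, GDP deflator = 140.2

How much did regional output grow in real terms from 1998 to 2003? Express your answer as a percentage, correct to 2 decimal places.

Deflate each year: 1998 → 6457.7/1.184 = 5454.14; 2003 → 8489.8/1.402 = 6055.49.
So real regional output changed by 6055.49/5454.14 − 1 = 0.1103, i.e. 11.03%.

11.03%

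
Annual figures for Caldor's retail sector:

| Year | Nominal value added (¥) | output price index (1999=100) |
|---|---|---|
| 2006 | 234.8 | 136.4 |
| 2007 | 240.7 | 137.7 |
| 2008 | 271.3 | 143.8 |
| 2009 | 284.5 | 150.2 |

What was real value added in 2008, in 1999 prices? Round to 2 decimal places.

¥188.66

Real value added 2008 = 271.3 / 1.438 = 188.66.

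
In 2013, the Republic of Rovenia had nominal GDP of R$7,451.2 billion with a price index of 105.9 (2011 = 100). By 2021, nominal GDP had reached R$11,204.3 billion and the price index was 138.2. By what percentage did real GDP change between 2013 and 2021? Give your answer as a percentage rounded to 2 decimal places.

15.22%

Real GDP 2013 = 7451.2 / 1.059 = 7036.07.
Real GDP 2021 = 11204.3 / 1.382 = 8107.31.
Real growth = 8107.31 / 7036.07 − 1 = 0.1522.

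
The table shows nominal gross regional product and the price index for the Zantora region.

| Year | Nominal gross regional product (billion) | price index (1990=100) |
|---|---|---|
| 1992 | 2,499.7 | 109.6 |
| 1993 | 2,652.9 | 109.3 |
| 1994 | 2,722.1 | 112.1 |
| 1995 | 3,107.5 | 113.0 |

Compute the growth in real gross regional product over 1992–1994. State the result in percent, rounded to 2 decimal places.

Real gross regional product 1992 = 2499.7/1.096 = 2280.75.
Real gross regional product 1994 = 2722.1/1.121 = 2428.28.
Change = 2428.28/2280.75 − 1 = 0.0647.

6.47%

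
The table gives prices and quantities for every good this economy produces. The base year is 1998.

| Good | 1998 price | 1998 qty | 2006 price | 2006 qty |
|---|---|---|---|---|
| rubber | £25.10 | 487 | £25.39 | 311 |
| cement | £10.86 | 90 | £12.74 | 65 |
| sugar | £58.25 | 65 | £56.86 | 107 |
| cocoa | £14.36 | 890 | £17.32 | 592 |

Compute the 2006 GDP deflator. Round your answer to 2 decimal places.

Nominal GDP 2006 = 25.39·311 + 12.74·65 + 56.86·107 + 17.32·592 = 25061.85.
Real GDP 2006 (at 1998 prices) = 25.10·311 + 10.86·65 + 58.25·107 + 14.36·592 = 23245.87.
Deflator = Nominal/Real × 100 = 25061.85/23245.87 × 100 = 107.812.

107.81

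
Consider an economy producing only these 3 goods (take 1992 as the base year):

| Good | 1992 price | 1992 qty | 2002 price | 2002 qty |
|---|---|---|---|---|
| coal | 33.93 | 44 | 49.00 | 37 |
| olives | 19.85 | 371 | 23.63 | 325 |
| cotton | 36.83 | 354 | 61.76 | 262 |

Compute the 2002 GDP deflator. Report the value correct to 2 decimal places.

147.92

Nominal GDP 2002 = 49.00·37 + 23.63·325 + 61.76·262 = 25673.87.
Real GDP 2002 (at 1992 prices) = 33.93·37 + 19.85·325 + 36.83·262 = 17356.12.
Deflator = Nominal/Real × 100 = 25673.87/17356.12 × 100 = 147.924.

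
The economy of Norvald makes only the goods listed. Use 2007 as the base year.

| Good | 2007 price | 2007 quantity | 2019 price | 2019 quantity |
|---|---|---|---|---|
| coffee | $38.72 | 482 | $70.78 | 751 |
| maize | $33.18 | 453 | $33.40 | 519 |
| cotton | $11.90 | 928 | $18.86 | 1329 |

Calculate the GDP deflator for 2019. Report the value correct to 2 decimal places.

153.84

Nominal GDP 2019 = 70.78·751 + 33.40·519 + 18.86·1329 = 95555.32.
Real GDP 2019 (at 2007 prices) = 38.72·751 + 33.18·519 + 11.90·1329 = 62114.24.
Deflator = Nominal/Real × 100 = 95555.32/62114.24 × 100 = 153.838.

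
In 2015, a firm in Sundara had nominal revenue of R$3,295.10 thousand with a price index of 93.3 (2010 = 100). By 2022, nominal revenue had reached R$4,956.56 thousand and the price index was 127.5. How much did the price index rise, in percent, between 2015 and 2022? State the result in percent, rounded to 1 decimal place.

36.7%

Price-level change = 127.5 / 93.3 − 1 = 0.3666.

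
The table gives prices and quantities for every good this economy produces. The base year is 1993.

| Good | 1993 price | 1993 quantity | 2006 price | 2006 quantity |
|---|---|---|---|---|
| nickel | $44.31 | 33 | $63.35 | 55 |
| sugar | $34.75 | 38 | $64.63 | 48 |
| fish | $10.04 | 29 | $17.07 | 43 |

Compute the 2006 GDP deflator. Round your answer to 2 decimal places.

Nominal GDP 2006 = 63.35·55 + 64.63·48 + 17.07·43 = 7320.50.
Real GDP 2006 (at 1993 prices) = 44.31·55 + 34.75·48 + 10.04·43 = 4536.77.
Deflator = Nominal/Real × 100 = 7320.50/4536.77 × 100 = 161.359.

161.36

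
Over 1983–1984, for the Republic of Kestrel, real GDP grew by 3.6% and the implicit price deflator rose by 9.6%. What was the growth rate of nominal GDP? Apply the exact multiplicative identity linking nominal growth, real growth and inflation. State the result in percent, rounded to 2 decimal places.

13.55%

(1 + g_nom) = (1 + g_real)(1 + π) = 1.0360 × 1.0960 = 1.13546.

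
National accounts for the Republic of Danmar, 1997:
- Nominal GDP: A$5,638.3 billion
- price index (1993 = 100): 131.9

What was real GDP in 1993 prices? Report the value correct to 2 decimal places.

Real GDP = Nominal / (price index/100) = 5638.3 / 1.319 = 4274.68.

A$4,274.68 billion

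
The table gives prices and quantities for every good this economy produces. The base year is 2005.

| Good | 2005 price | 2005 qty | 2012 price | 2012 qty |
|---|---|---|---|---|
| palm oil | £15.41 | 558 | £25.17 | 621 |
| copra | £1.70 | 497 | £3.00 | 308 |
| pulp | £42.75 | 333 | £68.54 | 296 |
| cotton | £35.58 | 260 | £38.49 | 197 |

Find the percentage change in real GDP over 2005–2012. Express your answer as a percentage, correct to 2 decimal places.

-9.64%

Real GDP 2005 = Nominal GDP 2005 = 15.41·558 + 1.70·497 + 42.75·333 + 35.58·260 = 32930.23.
Real GDP 2012 (at 2005 prices) = 15.41·621 + 1.70·308 + 42.75·296 + 35.58·197 = 29756.47.
Real growth = 29756.47/32930.23 − 1 = -0.0964.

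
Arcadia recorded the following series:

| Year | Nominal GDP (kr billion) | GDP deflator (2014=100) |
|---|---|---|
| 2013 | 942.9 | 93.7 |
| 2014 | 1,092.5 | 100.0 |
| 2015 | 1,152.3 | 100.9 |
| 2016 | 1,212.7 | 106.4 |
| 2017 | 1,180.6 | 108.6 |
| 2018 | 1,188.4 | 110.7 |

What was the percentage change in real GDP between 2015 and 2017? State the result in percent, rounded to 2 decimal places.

Real GDP 2015 = 1152.3/1.009 = 1142.02.
Real GDP 2017 = 1180.6/1.086 = 1087.11.
Change = 1087.11/1142.02 − 1 = -0.0481.

-4.81%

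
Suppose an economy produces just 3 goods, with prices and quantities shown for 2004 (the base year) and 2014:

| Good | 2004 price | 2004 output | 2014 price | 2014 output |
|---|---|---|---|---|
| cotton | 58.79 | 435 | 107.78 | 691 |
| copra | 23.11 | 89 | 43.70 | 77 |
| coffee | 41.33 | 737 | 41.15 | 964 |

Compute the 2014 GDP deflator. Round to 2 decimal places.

Nominal GDP 2014 = 107.78·691 + 43.70·77 + 41.15·964 = 117509.48.
Real GDP 2014 (at 2004 prices) = 58.79·691 + 23.11·77 + 41.33·964 = 82245.48.
Deflator = Nominal/Real × 100 = 117509.48/82245.48 × 100 = 142.877.

142.88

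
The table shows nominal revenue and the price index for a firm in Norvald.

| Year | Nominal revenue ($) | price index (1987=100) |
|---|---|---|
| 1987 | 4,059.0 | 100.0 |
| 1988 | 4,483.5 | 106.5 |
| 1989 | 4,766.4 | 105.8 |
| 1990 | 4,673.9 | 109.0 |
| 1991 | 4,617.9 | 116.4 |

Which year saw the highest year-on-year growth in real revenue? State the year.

1989

1988: real = 4483.5/1.065 = 4209.86; growth vs 1987 (4059.00) = 3.72%.
1989: real = 4766.4/1.058 = 4505.10; growth vs 1988 (4209.86) = 7.01%.
1990: real = 4673.9/1.090 = 4287.98; growth vs 1989 (4505.10) = -4.82%.
1991: real = 4617.9/1.164 = 3967.27; growth vs 1990 (4287.98) = -7.48%.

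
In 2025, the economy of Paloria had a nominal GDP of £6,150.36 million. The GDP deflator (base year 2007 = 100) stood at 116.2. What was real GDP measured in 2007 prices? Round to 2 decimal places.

£5,292.91 million

Real GDP = Nominal / (GDP deflator/100) = 6150.36 / 1.162 = 5292.91.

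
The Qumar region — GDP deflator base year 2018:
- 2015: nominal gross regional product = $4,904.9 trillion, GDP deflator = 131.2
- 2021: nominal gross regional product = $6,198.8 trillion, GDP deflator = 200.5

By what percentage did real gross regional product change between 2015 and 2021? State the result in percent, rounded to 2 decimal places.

Deflate each year: 2015 → 4904.9/1.312 = 3738.49; 2021 → 6198.8/2.005 = 3091.67.
So real gross regional product changed by 3091.67/3738.49 − 1 = -0.1730, i.e. -17.30%.

-17.30%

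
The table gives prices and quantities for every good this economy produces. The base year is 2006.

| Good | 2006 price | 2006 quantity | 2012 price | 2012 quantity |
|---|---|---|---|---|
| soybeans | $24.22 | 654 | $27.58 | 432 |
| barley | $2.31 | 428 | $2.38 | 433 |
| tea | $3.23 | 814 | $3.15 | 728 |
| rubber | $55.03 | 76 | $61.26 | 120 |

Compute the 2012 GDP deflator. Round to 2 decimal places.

Nominal GDP 2012 = 27.58·432 + 2.38·433 + 3.15·728 + 61.26·120 = 22589.50.
Real GDP 2012 (at 2006 prices) = 24.22·432 + 2.31·433 + 3.23·728 + 55.03·120 = 20418.31.
Deflator = Nominal/Real × 100 = 22589.50/20418.31 × 100 = 110.634.

110.63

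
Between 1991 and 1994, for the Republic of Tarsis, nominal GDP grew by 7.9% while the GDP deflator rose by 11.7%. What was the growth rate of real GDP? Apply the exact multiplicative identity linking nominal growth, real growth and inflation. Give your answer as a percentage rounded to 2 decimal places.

(1 + g_nom) = (1 + g_real)(1 + π), so g_real = 1.0790 / 1.1170 − 1 = -0.03402.

-3.40%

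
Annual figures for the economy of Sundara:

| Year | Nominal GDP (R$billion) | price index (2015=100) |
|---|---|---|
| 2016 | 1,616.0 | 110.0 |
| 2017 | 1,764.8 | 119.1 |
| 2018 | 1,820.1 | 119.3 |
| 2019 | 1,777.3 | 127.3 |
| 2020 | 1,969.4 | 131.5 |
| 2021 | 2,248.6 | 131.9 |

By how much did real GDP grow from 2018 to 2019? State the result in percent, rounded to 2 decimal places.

Real GDP 2018 = 1820.1/1.193 = 1525.65.
Real GDP 2019 = 1777.3/1.273 = 1396.15.
Change = 1396.15/1525.65 − 1 = -0.0849.

-8.49%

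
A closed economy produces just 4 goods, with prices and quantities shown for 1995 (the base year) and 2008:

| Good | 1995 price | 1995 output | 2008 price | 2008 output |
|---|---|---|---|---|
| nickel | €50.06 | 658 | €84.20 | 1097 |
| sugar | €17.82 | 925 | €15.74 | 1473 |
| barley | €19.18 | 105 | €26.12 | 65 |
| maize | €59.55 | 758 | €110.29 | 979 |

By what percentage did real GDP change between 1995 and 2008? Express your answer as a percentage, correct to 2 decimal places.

45.70%

Real GDP 1995 = Nominal GDP 1995 = 50.06·658 + 17.82·925 + 19.18·105 + 59.55·758 = 96575.78.
Real GDP 2008 (at 1995 prices) = 50.06·1097 + 17.82·1473 + 19.18·65 + 59.55·979 = 140710.83.
Real growth = 140710.83/96575.78 − 1 = 0.4570.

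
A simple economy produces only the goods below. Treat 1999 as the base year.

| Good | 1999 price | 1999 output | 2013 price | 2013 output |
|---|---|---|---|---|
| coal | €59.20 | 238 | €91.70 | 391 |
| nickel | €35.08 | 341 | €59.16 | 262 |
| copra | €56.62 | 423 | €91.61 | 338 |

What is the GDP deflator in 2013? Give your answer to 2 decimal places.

Nominal GDP 2013 = 91.70·391 + 59.16·262 + 91.61·338 = 82318.80.
Real GDP 2013 (at 1999 prices) = 59.20·391 + 35.08·262 + 56.62·338 = 51475.72.
Deflator = Nominal/Real × 100 = 82318.80/51475.72 × 100 = 159.918.

159.92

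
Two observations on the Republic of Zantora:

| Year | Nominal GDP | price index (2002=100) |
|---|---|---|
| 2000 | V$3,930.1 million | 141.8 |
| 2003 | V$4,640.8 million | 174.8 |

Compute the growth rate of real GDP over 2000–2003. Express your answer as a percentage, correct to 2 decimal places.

-4.21%

Deflate each year: 2000 → 3930.1/1.418 = 2771.58; 2003 → 4640.8/1.748 = 2654.92.
So real GDP changed by 2654.92/2771.58 − 1 = -0.0421, i.e. -4.21%.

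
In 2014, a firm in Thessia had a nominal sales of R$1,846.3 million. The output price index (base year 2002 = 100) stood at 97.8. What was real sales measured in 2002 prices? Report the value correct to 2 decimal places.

R$1,887.83 million

Real sales = Nominal / (output price index/100) = 1846.3 / 0.978 = 1887.83.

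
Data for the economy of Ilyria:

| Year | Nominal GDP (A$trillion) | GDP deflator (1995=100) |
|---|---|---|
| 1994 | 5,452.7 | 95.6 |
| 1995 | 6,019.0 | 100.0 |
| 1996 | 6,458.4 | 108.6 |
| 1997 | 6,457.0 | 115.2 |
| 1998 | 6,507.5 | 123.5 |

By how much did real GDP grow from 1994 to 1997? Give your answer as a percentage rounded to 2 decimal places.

-1.73%

Real GDP 1994 = 5452.7/0.956 = 5703.66.
Real GDP 1997 = 6457.0/1.152 = 5605.03.
Change = 5605.03/5703.66 − 1 = -0.0173.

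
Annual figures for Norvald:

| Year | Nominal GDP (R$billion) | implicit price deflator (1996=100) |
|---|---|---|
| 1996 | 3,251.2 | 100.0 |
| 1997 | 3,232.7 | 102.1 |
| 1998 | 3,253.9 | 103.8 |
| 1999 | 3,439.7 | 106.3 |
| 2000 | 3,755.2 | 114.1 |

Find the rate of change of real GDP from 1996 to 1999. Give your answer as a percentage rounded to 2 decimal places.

Real GDP 1996 = 3251.2/1.000 = 3251.20.
Real GDP 1999 = 3439.7/1.063 = 3235.84.
Change = 3235.84/3251.20 − 1 = -0.0047.

-0.47%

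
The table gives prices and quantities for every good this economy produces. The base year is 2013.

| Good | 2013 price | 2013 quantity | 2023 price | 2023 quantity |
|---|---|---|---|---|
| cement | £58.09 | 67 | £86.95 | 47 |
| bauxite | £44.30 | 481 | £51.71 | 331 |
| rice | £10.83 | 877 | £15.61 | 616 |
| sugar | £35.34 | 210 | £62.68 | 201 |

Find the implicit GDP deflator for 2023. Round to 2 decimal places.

Nominal GDP 2023 = 86.95·47 + 51.71·331 + 15.61·616 + 62.68·201 = 43417.10.
Real GDP 2023 (at 2013 prices) = 58.09·47 + 44.30·331 + 10.83·616 + 35.34·201 = 31168.15.
Deflator = Nominal/Real × 100 = 43417.10/31168.15 × 100 = 139.300.

139.30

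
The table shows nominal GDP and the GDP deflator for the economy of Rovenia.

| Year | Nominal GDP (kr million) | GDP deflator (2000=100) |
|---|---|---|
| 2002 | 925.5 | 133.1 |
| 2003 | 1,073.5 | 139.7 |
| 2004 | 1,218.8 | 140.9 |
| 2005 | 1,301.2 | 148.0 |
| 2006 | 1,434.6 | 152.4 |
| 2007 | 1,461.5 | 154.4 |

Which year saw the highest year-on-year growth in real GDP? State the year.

2003: real = 1073.5/1.397 = 768.43; growth vs 2002 (695.34) = 10.51%.
2004: real = 1218.8/1.409 = 865.01; growth vs 2003 (768.43) = 12.57%.
2005: real = 1301.2/1.480 = 879.19; growth vs 2004 (865.01) = 1.64%.
2006: real = 1434.6/1.524 = 941.34; growth vs 2005 (879.19) = 7.07%.
2007: real = 1461.5/1.544 = 946.57; growth vs 2006 (941.34) = 0.56%.

2004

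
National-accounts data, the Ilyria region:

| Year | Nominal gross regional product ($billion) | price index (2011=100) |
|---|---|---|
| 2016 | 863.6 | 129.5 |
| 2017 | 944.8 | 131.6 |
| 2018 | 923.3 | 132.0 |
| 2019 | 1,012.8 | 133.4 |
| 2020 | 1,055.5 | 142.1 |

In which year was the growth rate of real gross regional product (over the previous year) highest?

2019

2017: real = 944.8/1.316 = 717.93; growth vs 2016 (666.87) = 7.66%.
2018: real = 923.3/1.320 = 699.47; growth vs 2017 (717.93) = -2.57%.
2019: real = 1012.8/1.334 = 759.22; growth vs 2018 (699.47) = 8.54%.
2020: real = 1055.5/1.421 = 742.79; growth vs 2019 (759.22) = -2.16%.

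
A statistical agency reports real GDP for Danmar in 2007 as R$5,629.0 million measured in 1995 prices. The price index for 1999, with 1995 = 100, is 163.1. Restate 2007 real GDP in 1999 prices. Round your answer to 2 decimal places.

Real GDP in 1999 prices = Real GDP in 1995 prices × (P_1999/P_1995) = 5629.0 × 1.631 = 9180.90.

R$9,180.90 million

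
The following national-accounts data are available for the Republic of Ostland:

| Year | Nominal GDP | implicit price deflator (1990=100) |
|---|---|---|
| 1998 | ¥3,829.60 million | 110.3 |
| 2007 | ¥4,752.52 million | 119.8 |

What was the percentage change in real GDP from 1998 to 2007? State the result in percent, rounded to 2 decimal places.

Deflate each year: 1998 → 3829.60/1.103 = 3471.99; 2007 → 4752.52/1.198 = 3967.05.
So real GDP changed by 3967.05/3471.99 − 1 = 0.1426, i.e. 14.26%.

14.26%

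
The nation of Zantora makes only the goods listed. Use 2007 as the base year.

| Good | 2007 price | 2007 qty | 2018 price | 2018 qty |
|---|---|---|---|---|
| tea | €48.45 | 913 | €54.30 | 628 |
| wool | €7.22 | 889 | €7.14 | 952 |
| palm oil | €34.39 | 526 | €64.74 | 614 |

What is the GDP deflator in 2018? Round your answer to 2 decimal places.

Nominal GDP 2018 = 54.30·628 + 7.14·952 + 64.74·614 = 80648.04.
Real GDP 2018 (at 2007 prices) = 48.45·628 + 7.22·952 + 34.39·614 = 58415.50.
Deflator = Nominal/Real × 100 = 80648.04/58415.50 × 100 = 138.059.

138.06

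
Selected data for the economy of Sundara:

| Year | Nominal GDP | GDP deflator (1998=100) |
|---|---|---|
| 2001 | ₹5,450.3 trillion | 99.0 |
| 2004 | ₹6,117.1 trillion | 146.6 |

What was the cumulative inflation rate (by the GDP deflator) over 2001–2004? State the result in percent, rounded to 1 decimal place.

48.1%

Price-level change = 146.6 / 99.0 − 1 = 0.4808.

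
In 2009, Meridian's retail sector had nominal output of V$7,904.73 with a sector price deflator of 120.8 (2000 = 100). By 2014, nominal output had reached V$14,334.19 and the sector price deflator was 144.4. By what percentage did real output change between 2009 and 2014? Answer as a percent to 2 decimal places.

Real output 2009 = 7904.73 / 1.208 = 6543.65.
Real output 2014 = 14334.19 / 1.444 = 9926.72.
Real growth = 9926.72 / 6543.65 − 1 = 0.5170.

51.70%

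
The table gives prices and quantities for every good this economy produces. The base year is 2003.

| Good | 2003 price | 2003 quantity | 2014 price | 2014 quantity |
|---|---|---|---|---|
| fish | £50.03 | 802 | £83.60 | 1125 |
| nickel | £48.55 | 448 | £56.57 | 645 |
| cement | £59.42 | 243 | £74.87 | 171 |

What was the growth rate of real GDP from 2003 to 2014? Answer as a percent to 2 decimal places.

Real GDP 2003 = Nominal GDP 2003 = 50.03·802 + 48.55·448 + 59.42·243 = 76313.52.
Real GDP 2014 (at 2003 prices) = 50.03·1125 + 48.55·645 + 59.42·171 = 97759.32.
Real growth = 97759.32/76313.52 − 1 = 0.2810.

28.10%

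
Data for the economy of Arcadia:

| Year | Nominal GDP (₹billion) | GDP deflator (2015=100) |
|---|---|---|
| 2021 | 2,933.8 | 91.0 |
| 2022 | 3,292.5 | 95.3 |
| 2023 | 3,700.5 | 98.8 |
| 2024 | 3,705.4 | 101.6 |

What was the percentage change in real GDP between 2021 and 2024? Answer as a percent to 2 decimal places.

Real GDP 2021 = 2933.8/0.910 = 3223.96.
Real GDP 2024 = 3705.4/1.016 = 3647.05.
Change = 3647.05/3223.96 − 1 = 0.1312.

13.12%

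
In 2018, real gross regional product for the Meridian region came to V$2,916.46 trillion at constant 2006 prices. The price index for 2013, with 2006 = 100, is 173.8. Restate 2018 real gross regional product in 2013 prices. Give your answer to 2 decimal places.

V$5,068.81 trillion

Real gross regional product in 2013 prices = Real gross regional product in 2006 prices × (P_2013/P_2006) = 2916.46 × 1.738 = 5068.81.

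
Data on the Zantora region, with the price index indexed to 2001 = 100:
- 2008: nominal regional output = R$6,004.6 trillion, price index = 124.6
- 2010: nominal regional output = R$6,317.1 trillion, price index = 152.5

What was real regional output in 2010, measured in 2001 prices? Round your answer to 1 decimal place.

Real regional output = Nominal / (price index/100) = 6317.1 / 1.525 = 4142.36.

R$4,142.4 trillion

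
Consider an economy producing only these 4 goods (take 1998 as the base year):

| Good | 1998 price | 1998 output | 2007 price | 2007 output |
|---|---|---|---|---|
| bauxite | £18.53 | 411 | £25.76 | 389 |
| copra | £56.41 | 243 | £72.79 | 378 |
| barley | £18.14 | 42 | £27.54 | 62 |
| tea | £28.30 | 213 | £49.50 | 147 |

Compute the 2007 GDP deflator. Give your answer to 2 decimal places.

137.57

Nominal GDP 2007 = 25.76·389 + 72.79·378 + 27.54·62 + 49.50·147 = 46519.24.
Real GDP 2007 (at 1998 prices) = 18.53·389 + 56.41·378 + 18.14·62 + 28.30·147 = 33815.93.
Deflator = Nominal/Real × 100 = 46519.24/33815.93 × 100 = 137.566.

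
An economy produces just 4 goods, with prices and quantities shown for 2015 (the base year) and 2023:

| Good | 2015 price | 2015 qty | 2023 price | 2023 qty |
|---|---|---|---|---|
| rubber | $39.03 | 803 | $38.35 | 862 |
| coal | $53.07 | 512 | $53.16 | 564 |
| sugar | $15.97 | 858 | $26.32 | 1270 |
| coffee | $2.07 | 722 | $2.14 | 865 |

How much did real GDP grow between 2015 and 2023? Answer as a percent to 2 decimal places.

Real GDP 2015 = Nominal GDP 2015 = 39.03·803 + 53.07·512 + 15.97·858 + 2.07·722 = 73709.73.
Real GDP 2023 (at 2015 prices) = 39.03·862 + 53.07·564 + 15.97·1270 + 2.07·865 = 85647.79.
Real growth = 85647.79/73709.73 − 1 = 0.1620.

16.20%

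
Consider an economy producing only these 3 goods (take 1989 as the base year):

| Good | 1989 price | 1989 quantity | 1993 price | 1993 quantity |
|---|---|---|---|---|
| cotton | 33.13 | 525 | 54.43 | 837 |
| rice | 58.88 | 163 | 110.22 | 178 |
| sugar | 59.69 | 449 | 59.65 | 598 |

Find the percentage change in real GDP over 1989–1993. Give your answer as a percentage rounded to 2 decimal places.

37.39%

Real GDP 1989 = Nominal GDP 1989 = 33.13·525 + 58.88·163 + 59.69·449 = 53791.50.
Real GDP 1993 (at 1989 prices) = 33.13·837 + 58.88·178 + 59.69·598 = 73905.07.
Real growth = 73905.07/53791.50 − 1 = 0.3739.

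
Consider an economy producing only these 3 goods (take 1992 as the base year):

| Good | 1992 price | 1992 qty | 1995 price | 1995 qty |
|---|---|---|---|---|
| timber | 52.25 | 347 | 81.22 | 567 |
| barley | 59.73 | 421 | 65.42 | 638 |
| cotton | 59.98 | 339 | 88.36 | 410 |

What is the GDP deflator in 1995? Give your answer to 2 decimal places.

134.33

Nominal GDP 1995 = 81.22·567 + 65.42·638 + 88.36·410 = 124017.30.
Real GDP 1995 (at 1992 prices) = 52.25·567 + 59.73·638 + 59.98·410 = 92325.29.
Deflator = Nominal/Real × 100 = 124017.30/92325.29 × 100 = 134.326.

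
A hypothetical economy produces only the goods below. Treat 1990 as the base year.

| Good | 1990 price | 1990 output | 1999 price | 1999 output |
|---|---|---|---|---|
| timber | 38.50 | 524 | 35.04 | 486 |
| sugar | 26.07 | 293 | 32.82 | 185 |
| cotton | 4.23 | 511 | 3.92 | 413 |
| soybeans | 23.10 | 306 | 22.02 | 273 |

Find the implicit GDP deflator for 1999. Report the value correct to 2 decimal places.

Nominal GDP 1999 = 35.04·486 + 32.82·185 + 3.92·413 + 22.02·273 = 30731.56.
Real GDP 1999 (at 1990 prices) = 38.50·486 + 26.07·185 + 4.23·413 + 23.10·273 = 31587.24.
Deflator = Nominal/Real × 100 = 30731.56/31587.24 × 100 = 97.291.

97.29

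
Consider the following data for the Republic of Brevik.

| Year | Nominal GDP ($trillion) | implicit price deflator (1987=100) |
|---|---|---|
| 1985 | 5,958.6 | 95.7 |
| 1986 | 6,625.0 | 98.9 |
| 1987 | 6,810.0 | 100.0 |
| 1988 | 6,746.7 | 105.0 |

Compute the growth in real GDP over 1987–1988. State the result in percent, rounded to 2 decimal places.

-5.65%

Real GDP 1987 = 6810.0/1.000 = 6810.00.
Real GDP 1988 = 6746.7/1.050 = 6425.43.
Change = 6425.43/6810.00 − 1 = -0.0565.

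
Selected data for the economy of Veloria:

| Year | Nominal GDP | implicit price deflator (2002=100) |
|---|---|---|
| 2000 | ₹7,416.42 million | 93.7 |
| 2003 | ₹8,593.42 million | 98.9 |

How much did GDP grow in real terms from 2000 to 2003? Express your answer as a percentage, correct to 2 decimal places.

9.78%

Real GDP 2000 = 7416.42 / 0.937 = 7915.07.
Real GDP 2003 = 8593.42 / 0.989 = 8689.00.
Real growth = 8689.00 / 7915.07 − 1 = 0.0978.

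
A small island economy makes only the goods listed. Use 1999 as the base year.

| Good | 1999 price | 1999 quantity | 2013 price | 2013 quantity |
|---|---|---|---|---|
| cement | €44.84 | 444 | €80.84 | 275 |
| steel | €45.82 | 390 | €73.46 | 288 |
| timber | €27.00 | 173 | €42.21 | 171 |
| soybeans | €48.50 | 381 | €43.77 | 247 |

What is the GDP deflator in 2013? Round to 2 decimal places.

145.80

Nominal GDP 2013 = 80.84·275 + 73.46·288 + 42.21·171 + 43.77·247 = 61416.58.
Real GDP 2013 (at 1999 prices) = 44.84·275 + 45.82·288 + 27.00·171 + 48.50·247 = 42123.66.
Deflator = Nominal/Real × 100 = 61416.58/42123.66 × 100 = 145.801.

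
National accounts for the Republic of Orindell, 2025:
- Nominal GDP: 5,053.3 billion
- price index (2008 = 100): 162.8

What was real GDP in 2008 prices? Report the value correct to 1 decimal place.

Real GDP = Nominal / (price index/100) = 5053.3 / 1.628 = 3103.99.

3,104.0 billion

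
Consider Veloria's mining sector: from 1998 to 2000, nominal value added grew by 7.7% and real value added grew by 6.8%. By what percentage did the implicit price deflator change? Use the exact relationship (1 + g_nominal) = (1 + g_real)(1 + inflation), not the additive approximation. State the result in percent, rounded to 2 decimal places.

0.84%

(1 + g_nom) = (1 + g_real)(1 + π), so π = 1.0770 / 1.0680 − 1 = 0.00843.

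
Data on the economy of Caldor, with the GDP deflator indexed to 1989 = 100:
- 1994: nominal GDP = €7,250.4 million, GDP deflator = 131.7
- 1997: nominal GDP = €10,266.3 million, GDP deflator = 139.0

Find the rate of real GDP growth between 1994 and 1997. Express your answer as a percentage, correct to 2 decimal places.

Deflate each year: 1994 → 7250.4/1.317 = 5505.24; 1997 → 10266.3/1.390 = 7385.83.
So real GDP changed by 7385.83/5505.24 − 1 = 0.3416, i.e. 34.16%.

34.16%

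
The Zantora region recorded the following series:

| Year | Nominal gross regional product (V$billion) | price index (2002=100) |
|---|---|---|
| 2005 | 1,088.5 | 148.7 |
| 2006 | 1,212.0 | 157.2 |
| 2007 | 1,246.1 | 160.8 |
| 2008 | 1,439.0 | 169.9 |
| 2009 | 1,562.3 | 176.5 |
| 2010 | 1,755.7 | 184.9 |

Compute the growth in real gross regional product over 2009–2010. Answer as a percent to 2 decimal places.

7.27%

Real gross regional product 2009 = 1562.3/1.765 = 885.16.
Real gross regional product 2010 = 1755.7/1.849 = 949.54.
Change = 949.54/885.16 − 1 = 0.0727.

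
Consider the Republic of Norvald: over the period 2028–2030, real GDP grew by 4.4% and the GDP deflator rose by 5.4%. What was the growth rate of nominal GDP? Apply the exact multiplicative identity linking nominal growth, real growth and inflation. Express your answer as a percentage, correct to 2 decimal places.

(1 + g_nom) = (1 + g_real)(1 + π) = 1.0440 × 1.0540 = 1.10038.

10.04%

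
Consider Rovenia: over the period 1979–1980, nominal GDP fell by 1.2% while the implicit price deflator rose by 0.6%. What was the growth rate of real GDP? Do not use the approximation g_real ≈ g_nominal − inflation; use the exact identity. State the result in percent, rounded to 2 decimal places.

(1 + g_nom) = (1 + g_real)(1 + π), so g_real = 0.9880 / 1.0060 − 1 = -0.01789.

-1.79%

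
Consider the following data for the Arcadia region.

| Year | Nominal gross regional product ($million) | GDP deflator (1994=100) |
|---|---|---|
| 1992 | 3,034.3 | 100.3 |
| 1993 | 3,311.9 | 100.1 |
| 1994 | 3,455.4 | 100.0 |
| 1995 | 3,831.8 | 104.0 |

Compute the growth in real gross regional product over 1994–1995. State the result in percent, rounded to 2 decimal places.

6.63%

Real gross regional product 1994 = 3455.4/1.000 = 3455.40.
Real gross regional product 1995 = 3831.8/1.040 = 3684.42.
Change = 3684.42/3455.40 − 1 = 0.0663.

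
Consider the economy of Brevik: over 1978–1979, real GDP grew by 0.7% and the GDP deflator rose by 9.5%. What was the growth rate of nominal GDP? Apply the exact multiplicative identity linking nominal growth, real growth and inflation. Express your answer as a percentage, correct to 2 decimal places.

(1 + g_nom) = (1 + g_real)(1 + π) = 1.0070 × 1.0950 = 1.10267.

10.27%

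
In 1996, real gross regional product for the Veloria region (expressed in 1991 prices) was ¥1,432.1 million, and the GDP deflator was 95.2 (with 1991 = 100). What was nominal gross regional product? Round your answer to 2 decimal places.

Nominal gross regional product = Real × (GDP deflator/100) = 1432.1 × 0.952 = 1363.36.

¥1,363.36 million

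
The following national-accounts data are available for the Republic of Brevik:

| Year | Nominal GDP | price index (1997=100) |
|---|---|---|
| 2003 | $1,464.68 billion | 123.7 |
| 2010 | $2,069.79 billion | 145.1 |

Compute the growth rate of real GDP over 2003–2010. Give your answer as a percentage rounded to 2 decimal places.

20.47%

Real GDP 2003 = 1464.68 / 1.237 = 1184.06.
Real GDP 2010 = 2069.79 / 1.451 = 1426.46.
Real growth = 1426.46 / 1184.06 − 1 = 0.2047.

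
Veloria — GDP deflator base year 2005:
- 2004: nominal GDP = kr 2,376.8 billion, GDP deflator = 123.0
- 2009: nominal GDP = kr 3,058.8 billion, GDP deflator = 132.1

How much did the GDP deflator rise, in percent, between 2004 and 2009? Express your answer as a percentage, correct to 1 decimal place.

7.4%

Price-level change = 132.1 / 123.0 − 1 = 0.0740.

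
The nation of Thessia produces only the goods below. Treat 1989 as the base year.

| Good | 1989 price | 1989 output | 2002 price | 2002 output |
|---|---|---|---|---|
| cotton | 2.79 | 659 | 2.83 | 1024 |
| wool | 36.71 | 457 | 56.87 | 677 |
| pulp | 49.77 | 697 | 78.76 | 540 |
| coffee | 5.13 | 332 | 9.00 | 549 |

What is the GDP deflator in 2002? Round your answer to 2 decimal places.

154.82

Nominal GDP 2002 = 2.83·1024 + 56.87·677 + 78.76·540 + 9.00·549 = 88870.31.
Real GDP 2002 (at 1989 prices) = 2.79·1024 + 36.71·677 + 49.77·540 + 5.13·549 = 57401.80.
Deflator = Nominal/Real × 100 = 88870.31/57401.80 × 100 = 154.821.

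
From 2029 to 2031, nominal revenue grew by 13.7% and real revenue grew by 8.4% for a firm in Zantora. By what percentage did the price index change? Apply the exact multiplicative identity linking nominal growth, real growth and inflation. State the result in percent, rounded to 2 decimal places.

4.89%

(1 + g_nom) = (1 + g_real)(1 + π), so π = 1.1370 / 1.0840 − 1 = 0.04889.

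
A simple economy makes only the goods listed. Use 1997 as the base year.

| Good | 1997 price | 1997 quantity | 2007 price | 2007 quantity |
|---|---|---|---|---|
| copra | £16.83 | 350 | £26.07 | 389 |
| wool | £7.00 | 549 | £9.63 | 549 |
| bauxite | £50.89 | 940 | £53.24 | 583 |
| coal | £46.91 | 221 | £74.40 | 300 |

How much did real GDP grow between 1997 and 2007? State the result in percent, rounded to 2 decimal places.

-20.32%

Real GDP 1997 = Nominal GDP 1997 = 16.83·350 + 7.00·549 + 50.89·940 + 46.91·221 = 67937.21.
Real GDP 2007 (at 1997 prices) = 16.83·389 + 7.00·549 + 50.89·583 + 46.91·300 = 54131.74.
Real growth = 54131.74/67937.21 − 1 = -0.2032.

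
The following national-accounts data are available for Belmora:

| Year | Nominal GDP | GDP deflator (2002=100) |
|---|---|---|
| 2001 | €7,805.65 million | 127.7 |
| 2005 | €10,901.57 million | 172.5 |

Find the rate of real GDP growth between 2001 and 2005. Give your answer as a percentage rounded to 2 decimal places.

3.39%

Real GDP 2001 = 7805.65 / 1.277 = 6112.49.
Real GDP 2005 = 10901.57 / 1.725 = 6319.75.
Real growth = 6319.75 / 6112.49 − 1 = 0.0339.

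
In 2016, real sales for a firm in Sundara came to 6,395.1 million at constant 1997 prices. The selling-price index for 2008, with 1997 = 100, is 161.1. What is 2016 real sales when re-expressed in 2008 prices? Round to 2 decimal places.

10,302.51 million

Real sales in 2008 prices = Real sales in 1997 prices × (P_2008/P_1997) = 6395.1 × 1.611 = 10302.51.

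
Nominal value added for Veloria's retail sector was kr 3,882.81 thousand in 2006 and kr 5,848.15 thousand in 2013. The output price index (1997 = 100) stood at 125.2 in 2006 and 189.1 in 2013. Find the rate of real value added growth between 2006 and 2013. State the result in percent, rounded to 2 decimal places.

-0.28%

Real value added 2006 = 3882.81 / 1.252 = 3101.29.
Real value added 2013 = 5848.15 / 1.891 = 3092.62.
Real growth = 3092.62 / 3101.29 − 1 = -0.0028.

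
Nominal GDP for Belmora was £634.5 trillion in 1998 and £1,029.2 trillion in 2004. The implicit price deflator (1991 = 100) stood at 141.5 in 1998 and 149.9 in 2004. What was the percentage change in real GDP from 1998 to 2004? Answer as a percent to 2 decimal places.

53.12%

Deflate each year: 1998 → 634.5/1.415 = 448.41; 2004 → 1029.2/1.499 = 686.59.
So real GDP changed by 686.59/448.41 − 1 = 0.5312, i.e. 53.12%.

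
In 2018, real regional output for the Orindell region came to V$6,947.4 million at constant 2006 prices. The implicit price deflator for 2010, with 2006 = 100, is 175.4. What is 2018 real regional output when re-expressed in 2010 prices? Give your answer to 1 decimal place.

Real regional output in 2010 prices = Real regional output in 2006 prices × (P_2010/P_2006) = 6947.4 × 1.754 = 12185.74.

V$12,185.7 million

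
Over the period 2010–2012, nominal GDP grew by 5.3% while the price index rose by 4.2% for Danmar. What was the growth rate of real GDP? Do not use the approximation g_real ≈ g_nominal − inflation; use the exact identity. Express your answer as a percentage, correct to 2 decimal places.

(1 + g_nom) = (1 + g_real)(1 + π), so g_real = 1.0530 / 1.0420 − 1 = 0.01056.

1.06%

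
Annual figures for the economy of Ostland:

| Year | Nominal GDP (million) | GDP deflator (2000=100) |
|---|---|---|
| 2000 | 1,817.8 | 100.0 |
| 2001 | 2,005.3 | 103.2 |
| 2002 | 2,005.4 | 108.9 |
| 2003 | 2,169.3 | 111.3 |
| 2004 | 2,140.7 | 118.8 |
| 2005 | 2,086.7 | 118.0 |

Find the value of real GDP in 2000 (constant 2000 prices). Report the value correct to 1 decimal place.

Real GDP 2000 = 1817.8 / 1.000 = 1817.80.

1,817.8 million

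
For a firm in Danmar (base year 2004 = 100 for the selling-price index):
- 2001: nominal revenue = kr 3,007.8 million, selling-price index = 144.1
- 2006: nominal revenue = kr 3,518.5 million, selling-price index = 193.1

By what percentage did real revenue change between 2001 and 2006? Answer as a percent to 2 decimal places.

Real revenue 2001 = 3007.8 / 1.441 = 2087.30.
Real revenue 2006 = 3518.5 / 1.931 = 1822.11.
Real growth = 1822.11 / 2087.30 − 1 = -0.1270.

-12.70%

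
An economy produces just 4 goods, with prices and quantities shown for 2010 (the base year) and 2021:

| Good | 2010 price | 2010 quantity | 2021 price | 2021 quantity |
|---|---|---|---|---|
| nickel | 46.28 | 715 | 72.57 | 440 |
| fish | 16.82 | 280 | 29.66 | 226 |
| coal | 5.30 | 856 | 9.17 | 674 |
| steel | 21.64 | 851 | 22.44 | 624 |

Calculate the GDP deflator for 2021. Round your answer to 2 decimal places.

142.62

Nominal GDP 2021 = 72.57·440 + 29.66·226 + 9.17·674 + 22.44·624 = 58817.10.
Real GDP 2021 (at 2010 prices) = 46.28·440 + 16.82·226 + 5.30·674 + 21.64·624 = 41240.08.
Deflator = Nominal/Real × 100 = 58817.10/41240.08 × 100 = 142.621.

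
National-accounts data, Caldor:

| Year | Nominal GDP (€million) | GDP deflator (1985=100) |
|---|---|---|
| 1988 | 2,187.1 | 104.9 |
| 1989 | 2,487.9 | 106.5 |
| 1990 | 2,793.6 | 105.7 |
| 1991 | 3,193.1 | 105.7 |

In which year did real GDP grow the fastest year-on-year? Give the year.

1989: real = 2487.9/1.065 = 2336.06; growth vs 1988 (2084.94) = 12.04%.
1990: real = 2793.6/1.057 = 2642.95; growth vs 1989 (2336.06) = 13.14%.
1991: real = 3193.1/1.057 = 3020.91; growth vs 1990 (2642.95) = 14.30%.

1991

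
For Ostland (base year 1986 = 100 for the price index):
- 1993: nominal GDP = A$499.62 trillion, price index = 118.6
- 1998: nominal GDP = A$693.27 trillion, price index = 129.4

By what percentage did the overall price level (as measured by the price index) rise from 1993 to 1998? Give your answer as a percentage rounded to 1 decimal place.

Price-level change = 129.4 / 118.6 − 1 = 0.0911.

9.1%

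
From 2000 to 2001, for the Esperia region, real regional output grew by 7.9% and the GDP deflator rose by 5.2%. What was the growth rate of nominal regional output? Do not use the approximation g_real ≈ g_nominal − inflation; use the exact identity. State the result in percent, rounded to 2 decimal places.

13.51%

(1 + g_nom) = (1 + g_real)(1 + π) = 1.0790 × 1.0520 = 1.13511.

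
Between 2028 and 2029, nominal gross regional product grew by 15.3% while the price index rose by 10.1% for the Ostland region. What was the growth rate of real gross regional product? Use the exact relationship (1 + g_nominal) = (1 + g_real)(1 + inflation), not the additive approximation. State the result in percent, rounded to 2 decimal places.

(1 + g_nom) = (1 + g_real)(1 + π), so g_real = 1.1530 / 1.1010 − 1 = 0.04723.

4.72%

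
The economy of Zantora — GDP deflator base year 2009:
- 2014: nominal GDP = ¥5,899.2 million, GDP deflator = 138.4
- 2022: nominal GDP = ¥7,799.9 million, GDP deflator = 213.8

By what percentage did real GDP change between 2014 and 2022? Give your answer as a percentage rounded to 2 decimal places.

Real GDP 2014 = 5899.2 / 1.384 = 4262.43.
Real GDP 2022 = 7799.9 / 2.138 = 3648.22.
Real growth = 3648.22 / 4262.43 − 1 = -0.1441.

-14.41%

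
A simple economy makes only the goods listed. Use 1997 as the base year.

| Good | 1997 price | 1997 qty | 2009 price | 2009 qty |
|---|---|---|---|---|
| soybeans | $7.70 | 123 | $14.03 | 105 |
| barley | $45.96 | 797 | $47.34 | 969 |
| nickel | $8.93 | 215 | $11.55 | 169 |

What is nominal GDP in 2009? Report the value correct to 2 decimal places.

Nominal GDP 2009 = Σ (p_2009 × q_2009) = 14.03·105 + 47.34·969 + 11.55·169 = 49297.56.

$49297.56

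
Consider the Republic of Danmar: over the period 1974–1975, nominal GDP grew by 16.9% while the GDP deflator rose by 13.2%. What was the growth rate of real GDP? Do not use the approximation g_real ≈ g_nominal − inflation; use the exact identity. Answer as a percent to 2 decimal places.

(1 + g_nom) = (1 + g_real)(1 + π), so g_real = 1.1690 / 1.1320 − 1 = 0.03269.

3.27%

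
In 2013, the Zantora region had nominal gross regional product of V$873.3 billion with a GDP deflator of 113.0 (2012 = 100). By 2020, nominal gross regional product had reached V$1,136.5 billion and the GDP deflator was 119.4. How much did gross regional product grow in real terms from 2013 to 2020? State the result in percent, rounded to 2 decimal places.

Deflate each year: 2013 → 873.3/1.130 = 772.83; 2020 → 1136.5/1.194 = 951.84.
So real gross regional product changed by 951.84/772.83 − 1 = 0.2316, i.e. 23.16%.

23.16%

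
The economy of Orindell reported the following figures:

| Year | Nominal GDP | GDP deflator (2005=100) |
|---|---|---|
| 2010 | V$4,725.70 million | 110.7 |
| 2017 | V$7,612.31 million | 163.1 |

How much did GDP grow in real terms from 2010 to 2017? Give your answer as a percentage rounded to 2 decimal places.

9.33%

Deflate each year: 2010 → 4725.70/1.107 = 4268.93; 2017 → 7612.31/1.631 = 4667.27.
So real GDP changed by 4667.27/4268.93 − 1 = 0.0933, i.e. 9.33%.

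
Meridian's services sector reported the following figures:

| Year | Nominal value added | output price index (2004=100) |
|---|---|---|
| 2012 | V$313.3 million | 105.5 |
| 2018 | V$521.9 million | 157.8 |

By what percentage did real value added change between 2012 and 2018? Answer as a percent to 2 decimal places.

Real value added 2012 = 313.3 / 1.055 = 296.97.
Real value added 2018 = 521.9 / 1.578 = 330.74.
Real growth = 330.74 / 296.97 − 1 = 0.1137.

11.37%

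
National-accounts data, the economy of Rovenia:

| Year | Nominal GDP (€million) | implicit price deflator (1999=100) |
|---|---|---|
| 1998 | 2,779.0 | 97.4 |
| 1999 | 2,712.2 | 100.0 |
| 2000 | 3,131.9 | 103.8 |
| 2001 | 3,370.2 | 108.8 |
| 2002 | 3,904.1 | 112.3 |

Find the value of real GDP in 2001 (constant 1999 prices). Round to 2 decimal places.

€3,097.61 million

Real GDP 2001 = 3370.2 / 1.088 = 3097.61.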